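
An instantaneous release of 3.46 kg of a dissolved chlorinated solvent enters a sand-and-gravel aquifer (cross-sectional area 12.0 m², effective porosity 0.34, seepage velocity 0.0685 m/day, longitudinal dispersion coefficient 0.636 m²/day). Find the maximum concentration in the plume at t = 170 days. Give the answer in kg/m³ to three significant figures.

The peak of an instantaneous 1D plume sits at x = vt; there the Gaussian factor is 1 and C_max = M/(n_e·A·√(4πDt)), where n_e·A is the pore area the mass is dissolved in.
√(4πDt) = √(4π × 0.636 × 170) = 36.86 m, so C_max = 3.46/(0.34 × 12.0 × 36.86) = 0.0230 kg/m³.

0.0230 kg/m³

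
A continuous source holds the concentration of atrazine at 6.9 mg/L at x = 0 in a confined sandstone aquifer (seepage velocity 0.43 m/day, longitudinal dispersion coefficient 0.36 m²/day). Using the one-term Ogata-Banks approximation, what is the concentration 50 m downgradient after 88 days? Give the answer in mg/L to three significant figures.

0.437 mg/L

For a continuous step input, C/C₀ ≈ ½·erfc((x−vt)/(2√(Dt))).
vt = 0.43 × 88 = 37.84 m and 2√(Dt) = 2√(0.36 × 88) = 11.26 m.
Argument (x−vt)/(2√(Dt)) = (50 − 37.84)/11.26 = 1.080; ½·erfc(1.080) = 0.06334.
C = 6.9 × 0.06334 = 0.437 mg/L.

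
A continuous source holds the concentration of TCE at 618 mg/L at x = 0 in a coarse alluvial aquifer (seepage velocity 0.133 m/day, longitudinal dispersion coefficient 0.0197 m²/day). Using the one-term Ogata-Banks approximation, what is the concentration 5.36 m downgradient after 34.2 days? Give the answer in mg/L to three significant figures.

For a continuous step input, C/C₀ ≈ ½·erfc((x−vt)/(2√(Dt))).
vt = 0.133 × 34.2 = 4.5486 m and 2√(Dt) = 2√(0.0197 × 34.2) = 1.642 m.
Argument (x−vt)/(2√(Dt)) = (5.36 − 4.5486)/1.642 = 0.4942; ½·erfc(0.4942) = 0.2423.
C = 618 × 0.2423 = 150 mg/L.

150 mg/L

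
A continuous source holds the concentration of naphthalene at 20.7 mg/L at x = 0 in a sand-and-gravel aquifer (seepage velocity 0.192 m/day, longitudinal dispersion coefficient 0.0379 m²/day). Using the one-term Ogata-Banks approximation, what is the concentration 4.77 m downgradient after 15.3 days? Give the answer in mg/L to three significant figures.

0.920 mg/L

For a continuous step input, C/C₀ ≈ ½·erfc((x−vt)/(2√(Dt))).
vt = 0.192 × 15.3 = 2.9376 m and 2√(Dt) = 2√(0.0379 × 15.3) = 1.523 m.
Argument (x−vt)/(2√(Dt)) = (4.77 − 2.9376)/1.523 = 1.203; ½·erfc(1.203) = 0.04444.
C = 20.7 × 0.04444 = 0.920 mg/L.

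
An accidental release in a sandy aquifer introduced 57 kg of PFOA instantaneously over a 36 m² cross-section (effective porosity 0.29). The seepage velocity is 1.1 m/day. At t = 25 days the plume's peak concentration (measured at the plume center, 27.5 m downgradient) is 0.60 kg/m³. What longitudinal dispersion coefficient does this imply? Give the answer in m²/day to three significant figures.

At the plume center C_max = M/(n_e·A·√(4πDt)), so D = M²/(4πt·(n_e·A·C_max)²).
n_e·A·C_max = 0.29 × 36 × 0.60 = 6.264 kg/m.
D = 57²/(4π × 25 × 6.264²) = 0.264 m²/day.

0.264 m²/day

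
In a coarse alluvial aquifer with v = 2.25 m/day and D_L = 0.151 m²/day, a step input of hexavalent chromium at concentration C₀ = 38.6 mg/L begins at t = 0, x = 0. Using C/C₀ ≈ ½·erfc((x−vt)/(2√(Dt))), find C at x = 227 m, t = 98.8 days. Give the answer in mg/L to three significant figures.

For a continuous step input, C/C₀ ≈ ½·erfc((x−vt)/(2√(Dt))).
vt = 2.25 × 98.8 = 222.3 m and 2√(Dt) = 2√(0.151 × 98.8) = 7.725 m.
Argument (x−vt)/(2√(Dt)) = (227 − 222.3)/7.725 = 0.6084; ½·erfc(0.6084) = 0.1948.
C = 38.6 × 0.1948 = 7.52 mg/L.

7.52 mg/L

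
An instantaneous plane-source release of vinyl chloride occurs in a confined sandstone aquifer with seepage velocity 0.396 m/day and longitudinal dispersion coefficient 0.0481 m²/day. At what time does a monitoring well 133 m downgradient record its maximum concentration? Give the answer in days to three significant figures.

336 days

For the 1D instantaneous-source solution, setting ∂C/∂t = 0 at fixed x gives v²t² + 2Dt − x² = 0, so t = (√(D² + v²x²) − D)/v².
√(D² + v²x²) = √(0.0481² + 0.396² × 133²) = 52.67; v² = 0.156816.
t = (52.67 − 0.0481)/0.156816 = 336 days (vs. the pure-advection estimate x/v = 336 d).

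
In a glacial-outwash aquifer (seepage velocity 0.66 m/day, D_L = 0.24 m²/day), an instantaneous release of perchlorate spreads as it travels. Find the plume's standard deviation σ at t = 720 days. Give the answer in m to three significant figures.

18.6 m

Dispersive spreading gives a Gaussian with σ² = 2Dt; advection only shifts the center.
σ = √(2 × 0.24 × 720) = 18.6 m.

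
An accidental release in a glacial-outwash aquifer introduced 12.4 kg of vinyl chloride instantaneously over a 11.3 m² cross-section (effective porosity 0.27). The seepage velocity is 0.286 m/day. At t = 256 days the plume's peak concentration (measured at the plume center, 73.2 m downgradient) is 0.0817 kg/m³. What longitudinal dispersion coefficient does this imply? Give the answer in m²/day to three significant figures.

0.769 m²/day

At the plume center C_max = M/(n_e·A·√(4πDt)), so D = M²/(4πt·(n_e·A·C_max)²).
n_e·A·C_max = 0.27 × 11.3 × 0.0817 = 0.2493 kg/m.
D = 12.4²/(4π × 256 × 0.2493²) = 0.769 m²/day.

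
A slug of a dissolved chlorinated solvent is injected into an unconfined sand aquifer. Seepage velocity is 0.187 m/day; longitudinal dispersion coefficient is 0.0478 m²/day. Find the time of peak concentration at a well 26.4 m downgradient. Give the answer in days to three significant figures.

For the 1D instantaneous-source solution, setting ∂C/∂t = 0 at fixed x gives v²t² + 2Dt − x² = 0, so t = (√(D² + v²x²) − D)/v².
√(D² + v²x²) = √(0.0478² + 0.187² × 26.4²) = 4.937; v² = 0.034969.
t = (4.937 − 0.0478)/0.034969 = 140 days (vs. the pure-advection estimate x/v = 141 d).

140 days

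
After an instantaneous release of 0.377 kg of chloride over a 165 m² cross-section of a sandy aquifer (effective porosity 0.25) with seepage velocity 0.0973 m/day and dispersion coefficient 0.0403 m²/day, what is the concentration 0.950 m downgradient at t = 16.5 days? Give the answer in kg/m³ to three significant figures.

For an instantaneous plane source, C(x,t) = M/(n_e·A·√(4πDt)) · exp(−(x−vt)²/(4Dt)), with n_e·A the pore (flow) area.
Plume center vt = 0.0973 × 16.5 = 1.60545 m, so the well at 0.950 m is 0.65545 m upgradient of the peak.
√(4πDt) = 2.891 m, giving peak height M/(n_e·A·√(4πDt)) = 0.377/(0.25 × 165 × 2.891) = 0.003161 kg/m³.
(x−vt)²/(4Dt) = (-0.65545)²/(4 × 0.0403 × 16.5) = 0.1615; exp(−0.1615) = 0.8509.
C = 0.003161 × 0.8509 = 0.00269 kg/m³.

0.00269 kg/m³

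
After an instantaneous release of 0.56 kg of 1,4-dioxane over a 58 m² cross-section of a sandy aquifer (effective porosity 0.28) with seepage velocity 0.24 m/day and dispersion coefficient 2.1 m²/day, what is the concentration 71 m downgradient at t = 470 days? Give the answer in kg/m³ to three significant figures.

For an instantaneous plane source, C(x,t) = M/(n_e·A·√(4πDt)) · exp(−(x−vt)²/(4Dt)), with n_e·A the pore (flow) area.
Plume center vt = 0.24 × 470 = 112.8 m, so the well at 71 m is 41.8 m upgradient of the peak.
√(4πDt) = 111.4 m, giving peak height M/(n_e·A·√(4πDt)) = 0.56/(0.28 × 58 × 111.4) = 0.0003095 kg/m³.
(x−vt)²/(4Dt) = (-41.8)²/(4 × 2.1 × 470) = 0.4426; exp(−0.4426) = 0.6424.
C = 0.0003095 × 0.6424 = 0.000199 kg/m³.

0.000199 kg/m³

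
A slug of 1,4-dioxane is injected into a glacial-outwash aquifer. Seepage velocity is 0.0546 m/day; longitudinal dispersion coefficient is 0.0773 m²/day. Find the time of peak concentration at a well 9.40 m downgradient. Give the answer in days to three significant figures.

148 days

For the 1D instantaneous-source solution, setting ∂C/∂t = 0 at fixed x gives v²t² + 2Dt − x² = 0, so t = (√(D² + v²x²) − D)/v².
√(D² + v²x²) = √(0.0773² + 0.0546² × 9.40²) = 0.5190; v² = 0.00298116.
t = (0.5190 − 0.0773)/0.00298116 = 148 days (vs. the pure-advection estimate x/v = 172 d).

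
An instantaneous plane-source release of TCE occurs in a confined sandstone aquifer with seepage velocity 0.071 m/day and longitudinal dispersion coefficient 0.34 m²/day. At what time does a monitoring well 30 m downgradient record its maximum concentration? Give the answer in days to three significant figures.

For the 1D instantaneous-source solution, setting ∂C/∂t = 0 at fixed x gives v²t² + 2Dt − x² = 0, so t = (√(D² + v²x²) − D)/v².
√(D² + v²x²) = √(0.34² + 0.071² × 30²) = 2.157; v² = 0.005041.
t = (2.157 − 0.34)/0.005041 = 360 days (vs. the pure-advection estimate x/v = 423 d).

360 days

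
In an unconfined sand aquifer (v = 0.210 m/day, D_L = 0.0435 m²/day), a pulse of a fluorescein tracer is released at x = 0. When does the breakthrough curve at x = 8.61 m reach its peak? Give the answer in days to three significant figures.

For the 1D instantaneous-source solution, setting ∂C/∂t = 0 at fixed x gives v²t² + 2Dt − x² = 0, so t = (√(D² + v²x²) − D)/v².
√(D² + v²x²) = √(0.0435² + 0.210² × 8.61²) = 1.809; v² = 0.0441.
t = (1.809 − 0.0435)/0.0441 = 40.0 days (vs. the pure-advection estimate x/v = 41.0 d).

40.0 days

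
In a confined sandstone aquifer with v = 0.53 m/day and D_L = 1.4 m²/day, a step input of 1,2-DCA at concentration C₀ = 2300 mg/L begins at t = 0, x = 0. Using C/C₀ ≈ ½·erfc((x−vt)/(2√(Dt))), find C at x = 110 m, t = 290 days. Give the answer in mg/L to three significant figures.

For a continuous step input, C/C₀ ≈ ½·erfc((x−vt)/(2√(Dt))).
vt = 0.53 × 290 = 153.7 m and 2√(Dt) = 2√(1.4 × 290) = 40.30 m.
Argument (x−vt)/(2√(Dt)) = (110 − 153.7)/40.30 = -1.084; ½·erfc(-1.084) = 0.9374.
C = 2300 × 0.9374 = 2160 mg/L.

2160 mg/L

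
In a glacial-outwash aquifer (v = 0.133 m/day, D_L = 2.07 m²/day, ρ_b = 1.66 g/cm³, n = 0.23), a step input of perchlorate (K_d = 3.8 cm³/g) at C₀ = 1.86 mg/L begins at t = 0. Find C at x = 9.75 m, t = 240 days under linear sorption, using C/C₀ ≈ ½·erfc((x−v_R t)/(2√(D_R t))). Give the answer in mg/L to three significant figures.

Retardation factor R = 1 + ρ_b·K_d/n = 1 + 1.66 × 3.8/0.23 = 28.43.
Sorption retards both mechanisms: v_R = v/R = 0.004678 m/day, D_R = D/R = 0.07281 m²/day.
v_R·t = 0.004678 × 240 = 1.12272 m; 2√(D_R t) = 8.360 m; argument = (9.75 − 1.12272)/8.360 = 1.032.
C = C₀ × ½·erfc(1.032) = 1.86 × 0.07222 = 0.134 mg/L.

0.134 mg/L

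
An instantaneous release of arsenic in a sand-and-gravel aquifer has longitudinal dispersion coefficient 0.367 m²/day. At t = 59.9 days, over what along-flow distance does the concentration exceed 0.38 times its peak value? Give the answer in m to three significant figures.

18.4 m

The plume is Gaussian with σ = √(2Dt) = √(2 × 0.367 × 59.9) = 6.631 m.
C/C_peak = exp(−Δx²/(2σ²)) = 0.38 ⇒ Δx = σ·√(−2 ln 0.38) = 6.631 × 1.391 = 9.224 m.
Width = 2Δx = 18.4 m.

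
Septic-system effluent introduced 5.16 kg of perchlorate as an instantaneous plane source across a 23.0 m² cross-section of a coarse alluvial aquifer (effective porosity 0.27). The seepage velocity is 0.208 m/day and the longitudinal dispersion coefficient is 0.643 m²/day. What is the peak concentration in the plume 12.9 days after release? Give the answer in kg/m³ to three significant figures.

The peak of an instantaneous 1D plume sits at x = vt; there the Gaussian factor is 1 and C_max = M/(n_e·A·√(4πDt)), where n_e·A is the pore area the mass is dissolved in.
√(4πDt) = √(4π × 0.643 × 12.9) = 10.21 m, so C_max = 5.16/(0.27 × 23.0 × 10.21) = 0.0814 kg/m³.

0.0814 kg/m³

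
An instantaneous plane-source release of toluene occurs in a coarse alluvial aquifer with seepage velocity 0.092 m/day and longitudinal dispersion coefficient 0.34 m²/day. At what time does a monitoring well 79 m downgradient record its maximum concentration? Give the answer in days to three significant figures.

819 days

For the 1D instantaneous-source solution, setting ∂C/∂t = 0 at fixed x gives v²t² + 2Dt − x² = 0, so t = (√(D² + v²x²) − D)/v².
√(D² + v²x²) = √(0.34² + 0.092² × 79²) = 7.276; v² = 0.008464.
t = (7.276 − 0.34)/0.008464 = 819 days (vs. the pure-advection estimate x/v = 859 d).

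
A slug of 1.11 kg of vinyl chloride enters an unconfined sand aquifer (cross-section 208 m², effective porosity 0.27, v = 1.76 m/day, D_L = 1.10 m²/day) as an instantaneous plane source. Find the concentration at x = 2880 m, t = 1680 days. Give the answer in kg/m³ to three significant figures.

For an instantaneous plane source, C(x,t) = M/(n_e·A·√(4πDt)) · exp(−(x−vt)²/(4Dt)), with n_e·A the pore (flow) area.
Plume center vt = 1.76 × 1680 = 2956.8 m, so the well at 2880 m is 76.8 m upgradient of the peak.
√(4πDt) = 152.4 m, giving peak height M/(n_e·A·√(4πDt)) = 1.11/(0.27 × 208 × 152.4) = 0.0001297 kg/m³.
(x−vt)²/(4Dt) = (-76.8)²/(4 × 1.10 × 1680) = 0.7979; exp(−0.7979) = 0.4503.
C = 0.0001297 × 0.4503 = 5.84e-05 kg/m³.

5.84e-05 kg/m³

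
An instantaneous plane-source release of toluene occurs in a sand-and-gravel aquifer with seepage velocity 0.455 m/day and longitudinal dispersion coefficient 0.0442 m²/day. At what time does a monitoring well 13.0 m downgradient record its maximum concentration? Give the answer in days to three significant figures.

For the 1D instantaneous-source solution, setting ∂C/∂t = 0 at fixed x gives v²t² + 2Dt − x² = 0, so t = (√(D² + v²x²) − D)/v².
√(D² + v²x²) = √(0.0442² + 0.455² × 13.0²) = 5.915; v² = 0.207025.
t = (5.915 − 0.0442)/0.207025 = 28.4 days (vs. the pure-advection estimate x/v = 28.6 d).

28.4 days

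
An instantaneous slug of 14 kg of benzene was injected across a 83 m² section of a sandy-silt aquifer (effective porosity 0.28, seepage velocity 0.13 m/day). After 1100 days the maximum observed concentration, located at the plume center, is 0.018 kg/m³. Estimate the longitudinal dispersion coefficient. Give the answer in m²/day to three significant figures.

At the plume center C_max = M/(n_e·A·√(4πDt)), so D = M²/(4πt·(n_e·A·C_max)²).
n_e·A·C_max = 0.28 × 83 × 0.018 = 0.4183 kg/m.
D = 14²/(4π × 1100 × 0.4183²) = 0.0810 m²/day.

0.0810 m²/day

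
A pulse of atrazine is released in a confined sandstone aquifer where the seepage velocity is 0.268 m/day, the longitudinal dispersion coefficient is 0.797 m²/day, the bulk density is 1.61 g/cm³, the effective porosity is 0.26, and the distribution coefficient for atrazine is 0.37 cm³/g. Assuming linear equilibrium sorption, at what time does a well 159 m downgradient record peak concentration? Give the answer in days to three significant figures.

Retardation factor R = 1 + ρ_b·K_d/n = 1 + 1.61 × 0.37/0.26 = 3.291.
Sorption retards both mechanisms: v_R = v/R = 0.08143 m/day, D_R = D/R = 0.2422 m²/day.
Peak time from v_R²t² + 2D_R t − x² = 0: t = (√(D_R² + v_R²x²) − D_R)/v_R².
√(D_R² + v_R²x²) = √(0.2422² + 0.08143² × 159²) = 12.95; v_R² = 0.006631.
t = (12.95 − 0.2422)/0.006631 = 1920 days.

1920 days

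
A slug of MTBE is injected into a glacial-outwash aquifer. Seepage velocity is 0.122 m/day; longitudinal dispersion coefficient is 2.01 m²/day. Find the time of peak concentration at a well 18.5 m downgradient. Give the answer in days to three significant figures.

For the 1D instantaneous-source solution, setting ∂C/∂t = 0 at fixed x gives v²t² + 2Dt − x² = 0, so t = (√(D² + v²x²) − D)/v².
√(D² + v²x²) = √(2.01² + 0.122² × 18.5²) = 3.022; v² = 0.014884.
t = (3.022 − 2.01)/0.014884 = 68.0 days (vs. the pure-advection estimate x/v = 152 d).

68.0 days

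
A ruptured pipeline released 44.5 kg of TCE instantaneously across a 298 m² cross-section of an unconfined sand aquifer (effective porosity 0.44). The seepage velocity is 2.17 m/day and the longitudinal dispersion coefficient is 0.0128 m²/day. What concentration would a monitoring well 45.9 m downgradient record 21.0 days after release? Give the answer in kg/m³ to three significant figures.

For an instantaneous plane source, C(x,t) = M/(n_e·A·√(4πDt)) · exp(−(x−vt)²/(4Dt)), with n_e·A the pore (flow) area.
Plume center vt = 2.17 × 21.0 = 45.57 m, so the well at 45.9 m is 0.33 m downgradient of the peak.
√(4πDt) = 1.838 m, giving peak height M/(n_e·A·√(4πDt)) = 44.5/(0.44 × 298 × 1.838) = 0.1846 kg/m³.
(x−vt)²/(4Dt) = (0.33)²/(4 × 0.0128 × 21.0) = 0.1013; exp(−0.1013) = 0.9037.
C = 0.1846 × 0.9037 = 0.167 kg/m³.

0.167 kg/m³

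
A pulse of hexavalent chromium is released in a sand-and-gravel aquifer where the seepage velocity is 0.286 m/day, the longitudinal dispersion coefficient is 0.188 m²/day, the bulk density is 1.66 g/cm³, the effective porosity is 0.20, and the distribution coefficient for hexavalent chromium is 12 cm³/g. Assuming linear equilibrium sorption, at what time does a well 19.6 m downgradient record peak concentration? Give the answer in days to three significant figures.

Retardation factor R = 1 + ρ_b·K_d/n = 1 + 1.66 × 12/0.20 = 100.6.
Sorption retards both mechanisms: v_R = v/R = 0.002843 m/day, D_R = D/R = 0.001869 m²/day.
Peak time from v_R²t² + 2D_R t − x² = 0: t = (√(D_R² + v_R²x²) − D_R)/v_R².
√(D_R² + v_R²x²) = √(0.001869² + 0.002843² × 19.6²) = 0.05575; v_R² = 8.083e-06.
t = (0.05575 − 0.001869)/8.083e-06 = 6670 days.

6670 days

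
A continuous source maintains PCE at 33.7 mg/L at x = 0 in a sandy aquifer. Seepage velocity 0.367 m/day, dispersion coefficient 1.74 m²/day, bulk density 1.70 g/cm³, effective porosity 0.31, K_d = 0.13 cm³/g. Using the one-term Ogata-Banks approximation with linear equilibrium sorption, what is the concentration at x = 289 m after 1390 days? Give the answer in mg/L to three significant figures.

Retardation factor R = 1 + ρ_b·K_d/n = 1 + 1.70 × 0.13/0.31 = 1.713.
Sorption retards both mechanisms: v_R = v/R = 0.2142 m/day, D_R = D/R = 1.016 m²/day.
v_R·t = 0.2142 × 1390 = 297.738 m; 2√(D_R t) = 75.16 m; argument = (289 − 297.738)/75.16 = -0.1163.
C = C₀ × ½·erfc(-0.1163) = 33.7 × 0.5653 = 19.1 mg/L.

19.1 mg/L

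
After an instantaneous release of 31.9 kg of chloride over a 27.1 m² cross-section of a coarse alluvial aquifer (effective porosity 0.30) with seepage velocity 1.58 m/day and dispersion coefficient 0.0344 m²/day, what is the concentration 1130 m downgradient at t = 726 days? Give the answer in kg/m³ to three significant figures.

0.0119 kg/m³

For an instantaneous plane source, C(x,t) = M/(n_e·A·√(4πDt)) · exp(−(x−vt)²/(4Dt)), with n_e·A the pore (flow) area.
Plume center vt = 1.58 × 726 = 1147.08 m, so the well at 1130 m is 17.08 m upgradient of the peak.
√(4πDt) = 17.72 m, giving peak height M/(n_e·A·√(4πDt)) = 31.9/(0.30 × 27.1 × 17.72) = 0.2214 kg/m³.
(x−vt)²/(4Dt) = (-17.08)²/(4 × 0.0344 × 726) = 2.920; exp(−2.920) = 0.05393.
C = 0.2214 × 0.05393 = 0.0119 kg/m³.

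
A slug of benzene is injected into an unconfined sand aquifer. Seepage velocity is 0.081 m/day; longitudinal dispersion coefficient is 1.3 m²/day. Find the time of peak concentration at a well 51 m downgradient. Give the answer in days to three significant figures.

For the 1D instantaneous-source solution, setting ∂C/∂t = 0 at fixed x gives v²t² + 2Dt − x² = 0, so t = (√(D² + v²x²) − D)/v².
√(D² + v²x²) = √(1.3² + 0.081² × 51²) = 4.331; v² = 0.006561.
t = (4.331 − 1.3)/0.006561 = 462 days (vs. the pure-advection estimate x/v = 630 d).

462 days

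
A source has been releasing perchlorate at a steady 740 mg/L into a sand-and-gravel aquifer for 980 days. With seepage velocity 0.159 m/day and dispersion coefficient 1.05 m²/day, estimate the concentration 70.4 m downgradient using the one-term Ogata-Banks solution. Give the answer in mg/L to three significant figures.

For a continuous step input, C/C₀ ≈ ½·erfc((x−vt)/(2√(Dt))).
vt = 0.159 × 980 = 155.82 m and 2√(Dt) = 2√(1.05 × 980) = 64.16 m.
Argument (x−vt)/(2√(Dt)) = (70.4 − 155.82)/64.16 = -1.331; ½·erfc(-1.331) = 0.9701.
C = 740 × 0.9701 = 718 mg/L.

718 mg/L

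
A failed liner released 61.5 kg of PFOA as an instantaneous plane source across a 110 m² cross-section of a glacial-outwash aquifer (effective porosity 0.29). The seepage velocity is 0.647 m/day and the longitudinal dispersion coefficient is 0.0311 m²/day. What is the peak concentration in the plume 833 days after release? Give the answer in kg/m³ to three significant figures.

0.107 kg/m³

The peak of an instantaneous 1D plume sits at x = vt; there the Gaussian factor is 1 and C_max = M/(n_e·A·√(4πDt)), where n_e·A is the pore area the mass is dissolved in.
√(4πDt) = √(4π × 0.0311 × 833) = 18.04 m, so C_max = 61.5/(0.29 × 110 × 18.04) = 0.107 kg/m³.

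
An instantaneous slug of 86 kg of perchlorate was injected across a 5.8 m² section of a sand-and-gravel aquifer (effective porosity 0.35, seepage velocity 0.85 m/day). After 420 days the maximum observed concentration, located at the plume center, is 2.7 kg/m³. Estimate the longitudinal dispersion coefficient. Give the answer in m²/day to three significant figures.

0.0466 m²/day

At the plume center C_max = M/(n_e·A·√(4πDt)), so D = M²/(4πt·(n_e·A·C_max)²).
n_e·A·C_max = 0.35 × 5.8 × 2.7 = 5.481 kg/m.
D = 86²/(4π × 420 × 5.481²) = 0.0466 m²/day.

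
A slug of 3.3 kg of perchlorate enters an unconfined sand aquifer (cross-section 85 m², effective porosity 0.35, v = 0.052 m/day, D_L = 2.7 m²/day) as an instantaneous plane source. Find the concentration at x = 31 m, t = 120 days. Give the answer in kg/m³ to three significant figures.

0.00108 kg/m³

For an instantaneous plane source, C(x,t) = M/(n_e·A·√(4πDt)) · exp(−(x−vt)²/(4Dt)), with n_e·A the pore (flow) area.
Plume center vt = 0.052 × 120 = 6.24 m, so the well at 31 m is 24.76 m downgradient of the peak.
√(4πDt) = 63.81 m, giving peak height M/(n_e·A·√(4πDt)) = 3.3/(0.35 × 85 × 63.81) = 0.001738 kg/m³.
(x−vt)²/(4Dt) = (24.76)²/(4 × 2.7 × 120) = 0.4730; exp(−0.4730) = 0.6231.
C = 0.001738 × 0.6231 = 0.00108 kg/m³.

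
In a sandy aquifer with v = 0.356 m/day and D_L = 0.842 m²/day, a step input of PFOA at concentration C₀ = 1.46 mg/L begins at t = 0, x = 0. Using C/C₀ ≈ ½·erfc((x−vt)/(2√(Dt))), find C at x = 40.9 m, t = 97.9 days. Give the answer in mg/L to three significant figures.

For a continuous step input, C/C₀ ≈ ½·erfc((x−vt)/(2√(Dt))).
vt = 0.356 × 97.9 = 34.8524 m and 2√(Dt) = 2√(0.842 × 97.9) = 18.16 m.
Argument (x−vt)/(2√(Dt)) = (40.9 − 34.8524)/18.16 = 0.3330; ½·erfc(0.3330) = 0.3188.
C = 1.46 × 0.3188 = 0.465 mg/L.

0.465 mg/L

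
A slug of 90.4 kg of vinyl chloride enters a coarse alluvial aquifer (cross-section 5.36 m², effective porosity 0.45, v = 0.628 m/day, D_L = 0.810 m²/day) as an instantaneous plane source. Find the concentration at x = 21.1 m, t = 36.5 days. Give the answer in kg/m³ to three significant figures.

For an instantaneous plane source, C(x,t) = M/(n_e·A·√(4πDt)) · exp(−(x−vt)²/(4Dt)), with n_e·A the pore (flow) area.
Plume center vt = 0.628 × 36.5 = 22.922 m, so the well at 21.1 m is 1.822 m upgradient of the peak.
√(4πDt) = 19.27 m, giving peak height M/(n_e·A·√(4πDt)) = 90.4/(0.45 × 5.36 × 19.27) = 1.945 kg/m³.
(x−vt)²/(4Dt) = (-1.822)²/(4 × 0.810 × 36.5) = 0.02807; exp(−0.02807) = 0.9723.
C = 1.945 × 0.9723 = 1.89 kg/m³.

1.89 kg/m³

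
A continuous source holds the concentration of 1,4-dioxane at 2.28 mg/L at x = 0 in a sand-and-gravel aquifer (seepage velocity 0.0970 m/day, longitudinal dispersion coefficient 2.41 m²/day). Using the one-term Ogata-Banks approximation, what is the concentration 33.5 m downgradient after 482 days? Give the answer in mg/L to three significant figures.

For a continuous step input, C/C₀ ≈ ½·erfc((x−vt)/(2√(Dt))).
vt = 0.0970 × 482 = 46.754 m and 2√(Dt) = 2√(2.41 × 482) = 68.17 m.
Argument (x−vt)/(2√(Dt)) = (33.5 − 46.754)/68.17 = -0.1944; ½·erfc(-0.1944) = 0.6083.
C = 2.28 × 0.6083 = 1.39 mg/L.

1.39 mg/L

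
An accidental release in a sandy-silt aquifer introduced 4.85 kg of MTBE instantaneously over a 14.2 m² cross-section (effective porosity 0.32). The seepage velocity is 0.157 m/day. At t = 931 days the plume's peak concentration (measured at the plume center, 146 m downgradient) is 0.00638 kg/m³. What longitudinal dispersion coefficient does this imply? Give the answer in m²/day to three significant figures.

2.39 m²/day

At the plume center C_max = M/(n_e·A·√(4πDt)), so D = M²/(4πt·(n_e·A·C_max)²).
n_e·A·C_max = 0.32 × 14.2 × 0.00638 = 0.02899 kg/m.
D = 4.85²/(4π × 931 × 0.02899²) = 2.39 m²/day.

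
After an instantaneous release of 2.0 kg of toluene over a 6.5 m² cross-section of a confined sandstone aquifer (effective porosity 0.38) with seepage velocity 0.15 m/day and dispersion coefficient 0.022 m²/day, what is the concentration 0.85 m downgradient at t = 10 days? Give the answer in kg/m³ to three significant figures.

0.301 kg/m³

For an instantaneous plane source, C(x,t) = M/(n_e·A·√(4πDt)) · exp(−(x−vt)²/(4Dt)), with n_e·A the pore (flow) area.
Plume center vt = 0.15 × 10 = 1.5 m, so the well at 0.85 m is 0.65 m upgradient of the peak.
√(4πDt) = 1.663 m, giving peak height M/(n_e·A·√(4πDt)) = 2.0/(0.38 × 6.5 × 1.663) = 0.4869 kg/m³.
(x−vt)²/(4Dt) = (-0.65)²/(4 × 0.022 × 10) = 0.4801; exp(−0.4801) = 0.6187.
C = 0.4869 × 0.6187 = 0.301 kg/m³.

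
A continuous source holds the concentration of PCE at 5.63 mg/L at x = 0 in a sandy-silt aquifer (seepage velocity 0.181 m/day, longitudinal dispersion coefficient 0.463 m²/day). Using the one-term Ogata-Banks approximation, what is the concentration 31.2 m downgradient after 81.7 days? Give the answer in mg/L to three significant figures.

0.167 mg/L

For a continuous step input, C/C₀ ≈ ½·erfc((x−vt)/(2√(Dt))).
vt = 0.181 × 81.7 = 14.7877 m and 2√(Dt) = 2√(0.463 × 81.7) = 12.30 m.
Argument (x−vt)/(2√(Dt)) = (31.2 − 14.7877)/12.30 = 1.334; ½·erfc(1.334) = 0.02961.
C = 5.63 × 0.02961 = 0.167 mg/L.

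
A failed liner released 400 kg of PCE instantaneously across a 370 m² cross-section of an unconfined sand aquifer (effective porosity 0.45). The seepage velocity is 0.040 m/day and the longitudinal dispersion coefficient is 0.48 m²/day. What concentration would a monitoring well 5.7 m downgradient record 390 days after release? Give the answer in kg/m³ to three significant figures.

For an instantaneous plane source, C(x,t) = M/(n_e·A·√(4πDt)) · exp(−(x−vt)²/(4Dt)), with n_e·A the pore (flow) area.
Plume center vt = 0.040 × 390 = 15.6 m, so the well at 5.7 m is 9.9 m upgradient of the peak.
√(4πDt) = 48.50 m, giving peak height M/(n_e·A·√(4πDt)) = 400/(0.45 × 370 × 48.50) = 0.04953 kg/m³.
(x−vt)²/(4Dt) = (-9.9)²/(4 × 0.48 × 390) = 0.1309; exp(−0.1309) = 0.8773.
C = 0.04953 × 0.8773 = 0.0435 kg/m³.

0.0435 kg/m³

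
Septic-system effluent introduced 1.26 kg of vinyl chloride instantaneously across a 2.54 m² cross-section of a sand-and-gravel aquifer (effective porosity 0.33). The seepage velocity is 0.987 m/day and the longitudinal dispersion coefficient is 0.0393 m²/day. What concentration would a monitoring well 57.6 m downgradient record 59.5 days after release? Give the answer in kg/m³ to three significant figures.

For an instantaneous plane source, C(x,t) = M/(n_e·A·√(4πDt)) · exp(−(x−vt)²/(4Dt)), with n_e·A the pore (flow) area.
Plume center vt = 0.987 × 59.5 = 58.7265 m, so the well at 57.6 m is 1.1265 m upgradient of the peak.
√(4πDt) = 5.421 m, giving peak height M/(n_e·A·√(4πDt)) = 1.26/(0.33 × 2.54 × 5.421) = 0.2773 kg/m³.
(x−vt)²/(4Dt) = (-1.1265)²/(4 × 0.0393 × 59.5) = 0.1357; exp(−0.1357) = 0.8731.
C = 0.2773 × 0.8731 = 0.242 kg/m³.

0.242 kg/m³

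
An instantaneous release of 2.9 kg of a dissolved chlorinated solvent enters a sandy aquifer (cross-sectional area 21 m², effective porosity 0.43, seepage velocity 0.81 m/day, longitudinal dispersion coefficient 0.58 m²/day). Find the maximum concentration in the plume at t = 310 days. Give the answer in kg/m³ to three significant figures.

0.00676 kg/m³

The peak of an instantaneous 1D plume sits at x = vt; there the Gaussian factor is 1 and C_max = M/(n_e·A·√(4πDt)), where n_e·A is the pore area the mass is dissolved in.
√(4πDt) = √(4π × 0.58 × 310) = 47.53 m, so C_max = 2.9/(0.43 × 21 × 47.53) = 0.00676 kg/m³.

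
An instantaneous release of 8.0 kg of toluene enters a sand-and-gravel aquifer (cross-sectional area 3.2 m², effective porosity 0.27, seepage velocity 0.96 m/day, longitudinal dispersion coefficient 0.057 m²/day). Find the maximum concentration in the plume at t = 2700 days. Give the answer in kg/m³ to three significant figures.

0.211 kg/m³

The peak of an instantaneous 1D plume sits at x = vt; there the Gaussian factor is 1 and C_max = M/(n_e·A·√(4πDt)), where n_e·A is the pore area the mass is dissolved in.
√(4πDt) = √(4π × 0.057 × 2700) = 43.98 m, so C_max = 8.0/(0.27 × 3.2 × 43.98) = 0.211 kg/m³.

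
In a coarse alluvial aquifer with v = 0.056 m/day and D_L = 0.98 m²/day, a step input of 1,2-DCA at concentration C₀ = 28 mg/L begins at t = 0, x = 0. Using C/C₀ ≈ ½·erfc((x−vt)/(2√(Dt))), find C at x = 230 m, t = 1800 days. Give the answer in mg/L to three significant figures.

For a continuous step input, C/C₀ ≈ ½·erfc((x−vt)/(2√(Dt))).
vt = 0.056 × 1800 = 100.8 m and 2√(Dt) = 2√(0.98 × 1800) = 84.00 m.
Argument (x−vt)/(2√(Dt)) = (230 − 100.8)/84.00 = 1.538; ½·erfc(1.538) = 0.01481.
C = 28 × 0.01481 = 0.415 mg/L.

0.415 mg/L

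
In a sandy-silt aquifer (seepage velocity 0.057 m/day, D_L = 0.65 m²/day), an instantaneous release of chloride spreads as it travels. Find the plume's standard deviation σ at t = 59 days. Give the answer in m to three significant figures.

Dispersive spreading gives a Gaussian with σ² = 2Dt; advection only shifts the center.
σ = √(2 × 0.65 × 59) = 8.76 m.

8.76 m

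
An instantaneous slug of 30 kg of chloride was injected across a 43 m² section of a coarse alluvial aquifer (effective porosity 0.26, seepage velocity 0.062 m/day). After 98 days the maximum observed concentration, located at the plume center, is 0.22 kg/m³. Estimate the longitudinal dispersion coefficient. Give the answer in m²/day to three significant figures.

0.121 m²/day

At the plume center C_max = M/(n_e·A·√(4πDt)), so D = M²/(4πt·(n_e·A·C_max)²).
n_e·A·C_max = 0.26 × 43 × 0.22 = 2.460 kg/m.
D = 30²/(4π × 98 × 2.460²) = 0.121 m²/day.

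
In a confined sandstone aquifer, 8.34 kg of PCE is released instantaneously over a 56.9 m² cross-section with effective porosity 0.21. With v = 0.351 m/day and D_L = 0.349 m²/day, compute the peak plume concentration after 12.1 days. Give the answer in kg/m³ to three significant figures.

0.0958 kg/m³

The peak of an instantaneous 1D plume sits at x = vt; there the Gaussian factor is 1 and C_max = M/(n_e·A·√(4πDt)), where n_e·A is the pore area the mass is dissolved in.
√(4πDt) = √(4π × 0.349 × 12.1) = 7.285 m, so C_max = 8.34/(0.21 × 56.9 × 7.285) = 0.0958 kg/m³.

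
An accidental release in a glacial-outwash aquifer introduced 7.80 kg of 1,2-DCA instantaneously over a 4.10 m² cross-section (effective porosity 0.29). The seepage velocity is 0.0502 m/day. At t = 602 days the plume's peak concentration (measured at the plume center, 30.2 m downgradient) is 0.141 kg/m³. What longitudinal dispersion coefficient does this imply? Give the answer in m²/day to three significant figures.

0.286 m²/day

At the plume center C_max = M/(n_e·A·√(4πDt)), so D = M²/(4πt·(n_e·A·C_max)²).
n_e·A·C_max = 0.29 × 4.10 × 0.141 = 0.1676 kg/m.
D = 7.80²/(4π × 602 × 0.1676²) = 0.286 m²/day.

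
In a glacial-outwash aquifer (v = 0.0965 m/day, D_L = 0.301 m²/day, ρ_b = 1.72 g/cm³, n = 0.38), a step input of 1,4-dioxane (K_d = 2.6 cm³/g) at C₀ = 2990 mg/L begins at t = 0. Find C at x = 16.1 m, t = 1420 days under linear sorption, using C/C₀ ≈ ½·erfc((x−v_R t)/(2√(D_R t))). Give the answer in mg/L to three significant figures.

765 mg/L

Retardation factor R = 1 + ρ_b·K_d/n = 1 + 1.72 × 2.6/0.38 = 12.77.
Sorption retards both mechanisms: v_R = v/R = 0.007557 m/day, D_R = D/R = 0.02357 m²/day.
v_R·t = 0.007557 × 1420 = 10.73094 m; 2√(D_R t) = 11.57 m; argument = (16.1 − 10.73094)/11.57 = 0.4641.
C = C₀ × ½·erfc(0.4641) = 2990 × 0.2558 = 765 mg/L.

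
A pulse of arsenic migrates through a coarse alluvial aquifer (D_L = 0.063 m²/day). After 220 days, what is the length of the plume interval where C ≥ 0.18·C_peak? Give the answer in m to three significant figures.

19.5 m

The plume is Gaussian with σ = √(2Dt) = √(2 × 0.063 × 220) = 5.265 m.
C/C_peak = exp(−Δx²/(2σ²)) = 0.18 ⇒ Δx = σ·√(−2 ln 0.18) = 5.265 × 1.852 = 9.751 m.
Width = 2Δx = 19.5 m.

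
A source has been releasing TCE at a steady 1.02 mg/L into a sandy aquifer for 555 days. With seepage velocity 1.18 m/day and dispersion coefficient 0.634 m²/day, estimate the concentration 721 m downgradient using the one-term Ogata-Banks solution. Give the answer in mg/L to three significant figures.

For a continuous step input, C/C₀ ≈ ½·erfc((x−vt)/(2√(Dt))).
vt = 1.18 × 555 = 654.9 m and 2√(Dt) = 2√(0.634 × 555) = 37.52 m.
Argument (x−vt)/(2√(Dt)) = (721 − 654.9)/37.52 = 1.762; ½·erfc(1.762) = 0.006354.
C = 1.02 × 0.006354 = 0.00648 mg/L.

0.00648 mg/L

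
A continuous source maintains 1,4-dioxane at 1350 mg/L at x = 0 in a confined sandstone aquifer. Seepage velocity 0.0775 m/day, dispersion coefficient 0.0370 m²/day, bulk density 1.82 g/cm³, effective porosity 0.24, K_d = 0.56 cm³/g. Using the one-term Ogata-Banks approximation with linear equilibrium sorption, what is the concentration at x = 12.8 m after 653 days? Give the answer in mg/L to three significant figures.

Retardation factor R = 1 + ρ_b·K_d/n = 1 + 1.82 × 0.56/0.24 = 5.247.
Sorption retards both mechanisms: v_R = v/R = 0.01477 m/day, D_R = D/R = 0.007052 m²/day.
v_R·t = 0.01477 × 653 = 9.64481 m; 2√(D_R t) = 4.292 m; argument = (12.8 − 9.64481)/4.292 = 0.7351.
C = C₀ × ½·erfc(0.7351) = 1350 × 0.1493 = 202 mg/L.

202 mg/L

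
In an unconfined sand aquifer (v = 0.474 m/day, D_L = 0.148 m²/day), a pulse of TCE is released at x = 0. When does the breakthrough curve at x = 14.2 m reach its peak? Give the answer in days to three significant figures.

29.3 days

For the 1D instantaneous-source solution, setting ∂C/∂t = 0 at fixed x gives v²t² + 2Dt − x² = 0, so t = (√(D² + v²x²) − D)/v².
√(D² + v²x²) = √(0.148² + 0.474² × 14.2²) = 6.732; v² = 0.224676.
t = (6.732 − 0.148)/0.224676 = 29.3 days (vs. the pure-advection estimate x/v = 30.0 d).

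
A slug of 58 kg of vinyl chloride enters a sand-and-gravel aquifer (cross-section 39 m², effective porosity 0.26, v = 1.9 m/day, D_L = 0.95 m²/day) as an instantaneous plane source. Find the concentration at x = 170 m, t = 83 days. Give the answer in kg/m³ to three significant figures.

For an instantaneous plane source, C(x,t) = M/(n_e·A·√(4πDt)) · exp(−(x−vt)²/(4Dt)), with n_e·A the pore (flow) area.
Plume center vt = 1.9 × 83 = 157.7 m, so the well at 170 m is 12.3 m downgradient of the peak.
√(4πDt) = 31.48 m, giving peak height M/(n_e·A·√(4πDt)) = 58/(0.26 × 39 × 31.48) = 0.1817 kg/m³.
(x−vt)²/(4Dt) = (12.3)²/(4 × 0.95 × 83) = 0.4797; exp(−0.4797) = 0.6190.
C = 0.1817 × 0.6190 = 0.112 kg/m³.

0.112 kg/m³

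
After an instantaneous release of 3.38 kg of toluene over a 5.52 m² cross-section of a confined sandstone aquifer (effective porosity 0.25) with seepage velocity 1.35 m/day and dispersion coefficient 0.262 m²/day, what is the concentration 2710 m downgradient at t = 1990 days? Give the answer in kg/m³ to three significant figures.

For an instantaneous plane source, C(x,t) = M/(n_e·A·√(4πDt)) · exp(−(x−vt)²/(4Dt)), with n_e·A the pore (flow) area.
Plume center vt = 1.35 × 1990 = 2686.5 m, so the well at 2710 m is 23.5 m downgradient of the peak.
√(4πDt) = 80.94 m, giving peak height M/(n_e·A·√(4πDt)) = 3.38/(0.25 × 5.52 × 80.94) = 0.03026 kg/m³.
(x−vt)²/(4Dt) = (23.5)²/(4 × 0.262 × 1990) = 0.2648; exp(−0.2648) = 0.7674.
C = 0.03026 × 0.7674 = 0.0232 kg/m³.

0.0232 kg/m³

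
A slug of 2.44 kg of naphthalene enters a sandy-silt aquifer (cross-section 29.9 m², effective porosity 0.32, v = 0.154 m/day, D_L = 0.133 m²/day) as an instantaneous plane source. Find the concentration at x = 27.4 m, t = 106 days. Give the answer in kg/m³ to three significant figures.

For an instantaneous plane source, C(x,t) = M/(n_e·A·√(4πDt)) · exp(−(x−vt)²/(4Dt)), with n_e·A the pore (flow) area.
Plume center vt = 0.154 × 106 = 16.324 m, so the well at 27.4 m is 11.076 m downgradient of the peak.
√(4πDt) = 13.31 m, giving peak height M/(n_e·A·√(4πDt)) = 2.44/(0.32 × 29.9 × 13.31) = 0.01916 kg/m³.
(x−vt)²/(4Dt) = (11.076)²/(4 × 0.133 × 106) = 2.175; exp(−2.175) = 0.1136.
C = 0.01916 × 0.1136 = 0.00218 kg/m³.

0.00218 kg/m³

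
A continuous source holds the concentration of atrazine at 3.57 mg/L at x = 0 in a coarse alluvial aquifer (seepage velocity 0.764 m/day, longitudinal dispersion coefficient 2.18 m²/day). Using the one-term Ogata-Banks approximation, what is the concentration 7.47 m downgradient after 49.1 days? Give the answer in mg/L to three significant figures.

3.50 mg/L

For a continuous step input, C/C₀ ≈ ½·erfc((x−vt)/(2√(Dt))).
vt = 0.764 × 49.1 = 37.5124 m and 2√(Dt) = 2√(2.18 × 49.1) = 20.69 m.
Argument (x−vt)/(2√(Dt)) = (7.47 − 37.5124)/20.69 = -1.452; ½·erfc(-1.452) = 0.9800.
C = 3.57 × 0.9800 = 3.50 mg/L.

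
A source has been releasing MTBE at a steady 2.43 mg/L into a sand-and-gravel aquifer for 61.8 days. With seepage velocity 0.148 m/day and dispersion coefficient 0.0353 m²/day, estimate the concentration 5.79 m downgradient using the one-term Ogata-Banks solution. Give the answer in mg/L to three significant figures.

For a continuous step input, C/C₀ ≈ ½·erfc((x−vt)/(2√(Dt))).
vt = 0.148 × 61.8 = 9.1464 m and 2√(Dt) = 2√(0.0353 × 61.8) = 2.954 m.
Argument (x−vt)/(2√(Dt)) = (5.79 − 9.1464)/2.954 = -1.136; ½·erfc(-1.136) = 0.9459.
C = 2.43 × 0.9459 = 2.30 mg/L.

2.30 mg/L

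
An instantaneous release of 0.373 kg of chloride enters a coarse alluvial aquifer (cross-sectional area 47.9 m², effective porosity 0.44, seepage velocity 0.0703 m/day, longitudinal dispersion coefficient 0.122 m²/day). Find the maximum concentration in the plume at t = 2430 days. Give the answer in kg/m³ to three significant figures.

The peak of an instantaneous 1D plume sits at x = vt; there the Gaussian factor is 1 and C_max = M/(n_e·A·√(4πDt)), where n_e·A is the pore area the mass is dissolved in.
√(4πDt) = √(4π × 0.122 × 2430) = 61.04 m, so C_max = 0.373/(0.44 × 47.9 × 61.04) = 0.000290 kg/m³.

0.000290 kg/m³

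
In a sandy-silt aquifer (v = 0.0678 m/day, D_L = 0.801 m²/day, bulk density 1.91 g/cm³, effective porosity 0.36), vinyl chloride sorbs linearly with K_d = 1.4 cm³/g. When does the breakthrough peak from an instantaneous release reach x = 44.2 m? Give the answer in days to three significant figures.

Retardation factor R = 1 + ρ_b·K_d/n = 1 + 1.91 × 1.4/0.36 = 8.428.
Sorption retards both mechanisms: v_R = v/R = 0.008045 m/day, D_R = D/R = 0.09504 m²/day.
Peak time from v_R²t² + 2D_R t − x² = 0: t = (√(D_R² + v_R²x²) − D_R)/v_R².
√(D_R² + v_R²x²) = √(0.09504² + 0.008045² × 44.2²) = 0.3681; v_R² = 6.472e-05.
t = (0.3681 − 0.09504)/6.472e-05 = 4220 days.

4220 days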